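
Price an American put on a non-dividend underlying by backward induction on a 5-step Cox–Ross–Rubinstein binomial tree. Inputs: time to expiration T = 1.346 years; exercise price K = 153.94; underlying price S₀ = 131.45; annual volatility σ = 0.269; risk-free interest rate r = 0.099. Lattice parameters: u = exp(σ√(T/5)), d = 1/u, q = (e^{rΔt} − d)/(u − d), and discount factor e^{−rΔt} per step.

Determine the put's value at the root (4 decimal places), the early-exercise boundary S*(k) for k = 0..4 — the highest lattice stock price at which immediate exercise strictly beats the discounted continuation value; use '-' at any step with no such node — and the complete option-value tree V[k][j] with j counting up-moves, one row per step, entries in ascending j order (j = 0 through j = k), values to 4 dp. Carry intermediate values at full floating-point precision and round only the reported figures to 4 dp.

Δt=0.26920, u=1.14978, d=0.86973, q=0.56161, disc=e^(-rΔt)=0.97370
k=5 terminal: V=max(K-S,0) → 88.5231 67.4595 39.6136 2.8016 0.0000 0.0000
k=4: j=0 S=75.2149 intr=78.7251 cont=74.6767 V=78.7251[EX]; j=1 S=99.4334 intr=54.5066 cont=50.4582 V=54.5066[EX]; j=2 S=131.4500 intr=22.4900 cont=18.4416 V=22.4900[EX]; j=3 S=173.7756 intr=0.0000 cont=1.1959 V=1.1959[hold]; j=4 S=229.7298 intr=0.0000 cont=0.0000 V=0.0000[hold]  S*(4)=131.4500
k=3: j=0 S=86.4805 intr=67.4595 cont=63.4111 V=67.4595[EX]; j=1 S=114.3264 intr=39.6136 cont=35.5652 V=39.6136[EX]; j=2 S=151.1384 intr=2.8016 cont=10.2541 V=10.2541[hold]; j=3 S=199.8035 intr=0.0000 cont=0.5105 V=0.5105[hold]  S*(3)=114.3264
k=2: j=0 S=99.4334 intr=54.5066 cont=50.4582 V=54.5066[EX]; j=1 S=131.4500 intr=22.4900 cont=22.5169 V=22.5169[hold]; j=2 S=173.7756 intr=0.0000 cont=4.6562 V=4.6562[hold]  S*(2)=99.4334
k=1: j=0 S=114.3264 intr=39.6136 cont=35.5799 V=39.6136[EX]; j=1 S=151.1384 intr=2.8016 cont=12.1578 V=12.1578[hold]  S*(1)=114.3264
k=0: j=0 S=131.4500 intr=22.4900 cont=23.5579 V=23.5579[hold]  S*(0)=-

price = 23.5579
boundary = - 114.3264 99.4334 114.3264 131.4500
tree:
23.5579
39.6136 12.1578
54.5066 22.5169 4.6562
67.4595 39.6136 10.2541 0.5105
78.7251 54.5066 22.4900 1.1959 0.0000
88.5231 67.4595 39.6136 2.8016 0.0000 0.0000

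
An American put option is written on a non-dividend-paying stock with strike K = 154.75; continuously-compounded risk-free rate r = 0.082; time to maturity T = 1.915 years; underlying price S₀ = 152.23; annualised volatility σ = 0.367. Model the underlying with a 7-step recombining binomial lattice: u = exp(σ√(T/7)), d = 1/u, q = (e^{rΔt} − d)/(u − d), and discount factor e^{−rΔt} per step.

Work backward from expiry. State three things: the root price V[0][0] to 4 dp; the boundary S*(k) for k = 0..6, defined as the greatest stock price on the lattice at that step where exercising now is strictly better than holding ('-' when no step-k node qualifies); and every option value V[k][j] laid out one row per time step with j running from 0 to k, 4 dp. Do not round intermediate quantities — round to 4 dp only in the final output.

params: Δt=0.27357 u=1.21162 d=0.82534 q=0.51089 e^(-rΔt)=0.97782
t_7 payoffs: 115.0361 96.4494 69.1637 29.1080 0.0000 0.0000 0.0000 0.0000
t_6: node(6,0) S=48.1180 payoff=106.6320 vs cont=103.1991 → 106.6320 [stop]  node(6,1) S=70.6381 payoff=84.1119 vs cont=80.6791 → 84.1119 [stop]  node(6,2) S=103.6978 payoff=51.0522 vs cont=47.6194 → 51.0522 [stop]  node(6,3) S=152.2300 payoff=2.5200 vs cont=13.9212 → 13.9212 [wait]  node(6,4) S=223.4761 payoff=0.0000 vs cont=0.0000 → 0.0000 [wait]  node(6,5) S=328.0664 payoff=0.0000 vs cont=0.0000 → 0.0000 [wait]  node(6,6) S=481.6067 payoff=0.0000 vs cont=0.0000 → 0.0000 [wait]  ⇒ S*(6)=103.6978
t_5: node(5,0) S=58.3006 payoff=96.4494 vs cont=93.0165 → 96.4494 [stop]  node(5,1) S=85.5863 payoff=69.1637 vs cont=65.7309 → 69.1637 [stop]  node(5,2) S=125.6420 payoff=29.1080 vs cont=31.3707 → 31.3707 [wait]  node(5,3) S=184.4445 payoff=0.0000 vs cont=6.6580 → 6.6580 [wait]  node(5,4) S=270.7674 payoff=0.0000 vs cont=0.0000 → 0.0000 [wait]  node(5,5) S=397.4909 payoff=0.0000 vs cont=0.0000 → 0.0000 [wait]  ⇒ S*(5)=85.5863
t_4: node(4,0) S=70.6381 payoff=84.1119 vs cont=80.6791 → 84.1119 [stop]  node(4,1) S=103.6978 payoff=51.0522 vs cont=48.7497 → 51.0522 [stop]  node(4,2) S=152.2300 payoff=2.5200 vs cont=18.3294 → 18.3294 [wait]  node(4,3) S=223.4761 payoff=0.0000 vs cont=3.1842 → 3.1842 [wait]  node(4,4) S=328.0664 payoff=0.0000 vs cont=0.0000 → 0.0000 [wait]  ⇒ S*(4)=103.6978
t_3: node(3,0) S=85.5863 payoff=69.1637 vs cont=65.7309 → 69.1637 [stop]  node(3,1) S=125.6420 payoff=29.1080 vs cont=33.5728 → 33.5728 [wait]  node(3,2) S=184.4445 payoff=0.0000 vs cont=10.3569 → 10.3569 [wait]  node(3,3) S=270.7674 payoff=0.0000 vs cont=1.5229 → 1.5229 [wait]  ⇒ S*(3)=85.5863
t_2: node(2,0) S=103.6978 payoff=51.0522 vs cont=49.8498 → 51.0522 [stop]  node(2,1) S=152.2300 payoff=2.5200 vs cont=21.2305 → 21.2305 [wait]  node(2,2) S=223.4761 payoff=0.0000 vs cont=5.7141 → 5.7141 [wait]  ⇒ S*(2)=103.6978
t_1: node(1,0) S=125.6420 payoff=29.1080 vs cont=35.0221 → 35.0221 [wait]  node(1,1) S=184.4445 payoff=0.0000 vs cont=13.0082 → 13.0082 [wait]  ⇒ S*(1)=-
t_0: node(0,0) S=152.2300 payoff=2.5200 vs cont=23.2480 → 23.2480 [wait]  ⇒ S*(0)=-

price = 23.2480
boundary = - - 103.6978 85.5863 103.6978 85.5863 103.6978
tree:
23.2480
35.0221 13.0082
51.0522 21.2305 5.7141
69.1637 33.5728 10.3569 1.5229
84.1119 51.0522 18.3294 3.1842 0.0000
96.4494 69.1637 31.3707 6.6580 0.0000 0.0000
106.6320 84.1119 51.0522 13.9212 0.0000 0.0000 0.0000
115.0361 96.4494 69.1637 29.1080 0.0000 0.0000 0.0000 0.0000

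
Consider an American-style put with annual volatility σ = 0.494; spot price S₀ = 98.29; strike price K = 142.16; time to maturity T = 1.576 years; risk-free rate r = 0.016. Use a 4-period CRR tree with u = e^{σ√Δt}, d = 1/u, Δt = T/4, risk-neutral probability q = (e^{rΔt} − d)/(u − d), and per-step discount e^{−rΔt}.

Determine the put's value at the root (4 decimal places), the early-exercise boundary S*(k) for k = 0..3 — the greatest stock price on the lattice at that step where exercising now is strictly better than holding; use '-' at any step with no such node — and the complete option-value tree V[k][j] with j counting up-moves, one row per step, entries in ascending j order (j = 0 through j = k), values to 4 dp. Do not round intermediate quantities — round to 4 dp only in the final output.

price = 55.2119
boundary = - - 52.8660 72.0847
tree:
55.2119
71.8679 34.2190
89.2940 50.1103 13.9206
103.3887 70.0753 24.7123 0.0000
113.7256 89.2940 43.8700 0.0000 0.0000

Δt=0.39400  u=1.36354  d=0.73339  q=0.43313  discount=0.99372
step 4 (expiry): payoffs max(K−S,0) = 113.7256 89.2940 43.8700 0.0000 0.0000
step 3: (k=3,j=0): S=38.7713, (K−S)⁺=103.3887, hold=102.4954 ⇒ V=103.3887 exercise | (k=3,j=1): S=72.0847, (K−S)⁺=70.0753, hold=69.1820 ⇒ V=70.0753 exercise | (k=3,j=2): S=134.0219, (K−S)⁺=8.1381, hold=24.7123 ⇒ V=24.7123 continue | (k=3,j=3): S=249.1774, (K−S)⁺=0.0000, hold=0.0000 ⇒ V=0.0000 continue  boundary S*=72.0847
step 2: (k=2,j=0): S=52.8660, (K−S)⁺=89.2940, hold=88.4006 ⇒ V=89.2940 exercise | (k=2,j=1): S=98.2900, (K−S)⁺=43.8700, hold=50.1103 ⇒ V=50.1103 continue | (k=2,j=2): S=182.7436, (K−S)⁺=0.0000, hold=13.9206 ⇒ V=13.9206 continue  boundary S*=52.8660
step 1: (k=1,j=0): S=72.0847, (K−S)⁺=70.0753, hold=71.8679 ⇒ V=71.8679 continue | (k=1,j=1): S=134.0219, (K−S)⁺=8.1381, hold=34.2190 ⇒ V=34.2190 continue  boundary S*=-
step 0: (k=0,j=0): S=98.2900, (K−S)⁺=43.8700, hold=55.2119 ⇒ V=55.2119 continue  boundary S*=-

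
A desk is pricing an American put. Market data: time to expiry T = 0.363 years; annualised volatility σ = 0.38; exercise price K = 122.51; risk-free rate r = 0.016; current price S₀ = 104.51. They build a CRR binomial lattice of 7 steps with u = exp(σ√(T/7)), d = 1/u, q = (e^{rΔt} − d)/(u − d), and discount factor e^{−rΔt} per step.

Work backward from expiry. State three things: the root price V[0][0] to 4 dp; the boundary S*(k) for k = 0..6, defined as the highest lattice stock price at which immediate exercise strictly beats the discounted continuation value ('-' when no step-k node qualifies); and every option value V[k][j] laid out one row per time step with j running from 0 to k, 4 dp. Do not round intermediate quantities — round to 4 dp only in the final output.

Δt=0.05186, u=1.09039, d=0.91710, q=0.48317, disc=e^(-rΔt)=0.99917
k=7 terminal: V=max(K-S,0) → 65.4820 54.7066 41.8954 26.6634 8.5535 0.0000 0.0000 0.0000
k=6: j=0 S=62.1827 intr=60.3273 cont=60.2257 V=60.3273[EX]; j=1 S=73.9320 intr=48.5780 cont=48.4764 V=48.5780[EX]; j=2 S=87.9013 intr=34.6087 cont=34.5071 V=34.6087[EX]; j=3 S=104.5100 intr=18.0000 cont=17.8984 V=18.0000[EX]; j=4 S=124.2569 intr=0.0000 cont=4.4170 V=4.4170[hold]; j=5 S=147.7349 intr=0.0000 cont=0.0000 V=0.0000[hold]; j=6 S=175.6491 intr=0.0000 cont=0.0000 V=0.0000[hold]  S*(6)=104.5100
k=5: j=0 S=67.8034 intr=54.7066 cont=54.6050 V=54.7066[EX]; j=1 S=80.6146 intr=41.8954 cont=41.7938 V=41.8954[EX]; j=2 S=95.8466 intr=26.6634 cont=26.5618 V=26.6634[EX]; j=3 S=113.9565 intr=8.5535 cont=11.4276 V=11.4276[hold]; j=4 S=135.4883 intr=0.0000 cont=2.2810 V=2.2810[hold]; j=5 S=161.0885 intr=0.0000 cont=0.0000 V=0.0000[hold]  S*(5)=95.8466
k=4: j=0 S=73.9320 intr=48.5780 cont=48.4764 V=48.5780[EX]; j=1 S=87.9013 intr=34.6087 cont=34.5071 V=34.6087[EX]; j=2 S=104.5100 intr=18.0000 cont=19.2859 V=19.2859[hold]; j=3 S=124.2569 intr=0.0000 cont=7.0024 V=7.0024[hold]; j=4 S=147.7349 intr=0.0000 cont=1.1779 V=1.1779[hold]  S*(4)=87.9013
k=3: j=0 S=80.6146 intr=41.8954 cont=41.7938 V=41.8954[EX]; j=1 S=95.8466 intr=26.6634 cont=27.1827 V=27.1827[hold]; j=2 S=113.9565 intr=8.5535 cont=13.3398 V=13.3398[hold]; j=3 S=135.4883 intr=0.0000 cont=4.1847 V=4.1847[hold]  S*(3)=80.6146
k=2: j=0 S=87.9013 intr=34.6087 cont=34.7578 V=34.7578[hold]; j=1 S=104.5100 intr=18.0000 cont=20.4772 V=20.4772[hold]; j=2 S=124.2569 intr=0.0000 cont=8.9090 V=8.9090[hold]  S*(2)=-
k=1: j=0 S=95.8466 intr=26.6634 cont=27.8347 V=27.8347[hold]; j=1 S=113.9565 intr=8.5535 cont=14.8754 V=14.8754[hold]  S*(1)=-
k=0: j=0 S=104.5100 intr=18.0000 cont=21.5553 V=21.5553[hold]  S*(0)=-

price = 21.5553
boundary = - - - 80.6146 87.9013 95.8466 104.5100
tree:
21.5553
27.8347 14.8754
34.7578 20.4772 8.9090
41.8954 27.1827 13.3398 4.1847
48.5780 34.6087 19.2859 7.0024 1.1779
54.7066 41.8954 26.6634 11.4276 2.2810 0.0000
60.3273 48.5780 34.6087 18.0000 4.4170 0.0000 0.0000
65.4820 54.7066 41.8954 26.6634 8.5535 0.0000 0.0000 0.0000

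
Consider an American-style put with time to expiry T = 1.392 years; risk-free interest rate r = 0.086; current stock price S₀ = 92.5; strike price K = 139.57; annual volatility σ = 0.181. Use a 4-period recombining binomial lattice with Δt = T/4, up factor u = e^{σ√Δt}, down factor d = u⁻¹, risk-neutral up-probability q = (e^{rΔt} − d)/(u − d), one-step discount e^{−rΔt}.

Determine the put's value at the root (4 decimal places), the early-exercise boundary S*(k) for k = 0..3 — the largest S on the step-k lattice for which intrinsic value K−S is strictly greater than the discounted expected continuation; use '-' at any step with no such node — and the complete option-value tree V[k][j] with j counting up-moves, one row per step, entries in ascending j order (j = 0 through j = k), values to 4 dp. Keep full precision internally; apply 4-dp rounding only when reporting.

price = 47.0700
boundary = 92.5000 102.9232 114.5210 127.4256
tree:
47.0700
56.4376 36.6468
64.8566 47.0700 25.0490
72.4230 56.4376 36.6468 12.1444
79.2231 64.8566 47.0700 25.0490 0.0000

params: Δt=0.34800 u=1.11268 d=0.89873 q=0.61533 e^(-rΔt)=0.97052
t_4 payoffs: 79.2231 64.8566 47.0700 25.0490 0.0000
t_3: node(3,0) S=67.1470 payoff=72.4230 vs cont=68.3078 → 72.4230 [stop]  node(3,1) S=83.1324 payoff=56.4376 vs cont=52.3225 → 56.4376 [stop]  node(3,2) S=102.9232 payoff=36.6468 vs cont=32.5316 → 36.6468 [stop]  node(3,3) S=127.4256 payoff=12.1444 vs cont=9.3516 → 12.1444 [stop]  ⇒ S*(3)=127.4256
t_2: node(2,0) S=74.7134 payoff=64.8566 vs cont=60.7414 → 64.8566 [stop]  node(2,1) S=92.5000 payoff=47.0700 vs cont=42.9548 → 47.0700 [stop]  node(2,2) S=114.5210 payoff=25.0490 vs cont=20.9339 → 25.0490 [stop]  ⇒ S*(2)=114.5210
t_1: node(1,0) S=83.1324 payoff=56.4376 vs cont=52.3225 → 56.4376 [stop]  node(1,1) S=102.9232 payoff=36.6468 vs cont=32.5316 → 36.6468 [stop]  ⇒ S*(1)=102.9232
t_0: node(0,0) S=92.5000 payoff=47.0700 vs cont=42.9548 → 47.0700 [stop]  ⇒ S*(0)=92.5000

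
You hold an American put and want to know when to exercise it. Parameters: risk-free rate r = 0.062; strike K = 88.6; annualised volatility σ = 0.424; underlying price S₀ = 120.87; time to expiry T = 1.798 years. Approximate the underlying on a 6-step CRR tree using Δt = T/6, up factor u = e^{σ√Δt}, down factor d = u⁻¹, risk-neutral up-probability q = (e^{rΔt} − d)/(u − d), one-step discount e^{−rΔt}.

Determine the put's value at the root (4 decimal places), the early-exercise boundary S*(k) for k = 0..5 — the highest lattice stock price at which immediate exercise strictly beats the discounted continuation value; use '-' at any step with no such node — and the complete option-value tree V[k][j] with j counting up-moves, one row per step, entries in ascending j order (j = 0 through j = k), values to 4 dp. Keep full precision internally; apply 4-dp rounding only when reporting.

price = 8.1913
boundary = - - - - 47.7651 60.2438
tree:
8.1913
12.8720 3.4850
19.6709 6.0737 0.8416
29.0111 10.4087 1.6560 0.0000
40.8349 17.4461 3.2586 0.0000 0.0000
50.7289 28.3562 6.4121 0.0000 0.0000 0.0000
58.5734 40.8349 12.6174 0.0000 0.0000 0.0000 0.0000

params: Δt=0.29967 u=1.26125 d=0.79286 q=0.48227 e^(-rΔt)=0.98159
t_6 payoffs: 58.5734 40.8349 12.6174 0.0000 0.0000 0.0000 0.0000
t_5: node(5,0) S=37.8711 payoff=50.7289 vs cont=49.0979 → 50.7289 [stop]  node(5,1) S=60.2438 payoff=28.3562 vs cont=26.7253 → 28.3562 [stop]  node(5,2) S=95.8333 payoff=0.0000 vs cont=6.4121 → 6.4121 [wait]  node(5,3) S=152.4476 payoff=0.0000 vs cont=0.0000 → 0.0000 [wait]  node(5,4) S=242.5072 payoff=0.0000 vs cont=0.0000 → 0.0000 [wait]  node(5,5) S=385.7703 payoff=0.0000 vs cont=0.0000 → 0.0000 [wait]  ⇒ S*(5)=60.2438
t_4: node(4,0) S=47.7651 payoff=40.8349 vs cont=39.2040 → 40.8349 [stop]  node(4,1) S=75.9826 payoff=12.6174 vs cont=17.4461 → 17.4461 [wait]  node(4,2) S=120.8700 payoff=0.0000 vs cont=3.2586 → 3.2586 [wait]  node(4,3) S=192.2749 payoff=0.0000 vs cont=0.0000 → 0.0000 [wait]  node(4,4) S=305.8629 payoff=0.0000 vs cont=0.0000 → 0.0000 [wait]  ⇒ S*(4)=47.7651
t_3: node(3,0) S=60.2438 payoff=28.3562 vs cont=29.0111 → 29.0111 [wait]  node(3,1) S=95.8333 payoff=0.0000 vs cont=10.4087 → 10.4087 [wait]  node(3,2) S=152.4476 payoff=0.0000 vs cont=1.6560 → 1.6560 [wait]  node(3,3) S=242.5072 payoff=0.0000 vs cont=0.0000 → 0.0000 [wait]  ⇒ S*(3)=-
t_2: node(2,0) S=75.9826 payoff=12.6174 vs cont=19.6709 → 19.6709 [wait]  node(2,1) S=120.8700 payoff=0.0000 vs cont=6.0737 → 6.0737 [wait]  node(2,2) S=192.2749 payoff=0.0000 vs cont=0.8416 → 0.8416 [wait]  ⇒ S*(2)=-
t_1: node(1,0) S=95.8333 payoff=0.0000 vs cont=12.8720 → 12.8720 [wait]  node(1,1) S=152.4476 payoff=0.0000 vs cont=3.4850 → 3.4850 [wait]  ⇒ S*(1)=-
t_0: node(0,0) S=120.8700 payoff=0.0000 vs cont=8.1913 → 8.1913 [wait]  ⇒ S*(0)=-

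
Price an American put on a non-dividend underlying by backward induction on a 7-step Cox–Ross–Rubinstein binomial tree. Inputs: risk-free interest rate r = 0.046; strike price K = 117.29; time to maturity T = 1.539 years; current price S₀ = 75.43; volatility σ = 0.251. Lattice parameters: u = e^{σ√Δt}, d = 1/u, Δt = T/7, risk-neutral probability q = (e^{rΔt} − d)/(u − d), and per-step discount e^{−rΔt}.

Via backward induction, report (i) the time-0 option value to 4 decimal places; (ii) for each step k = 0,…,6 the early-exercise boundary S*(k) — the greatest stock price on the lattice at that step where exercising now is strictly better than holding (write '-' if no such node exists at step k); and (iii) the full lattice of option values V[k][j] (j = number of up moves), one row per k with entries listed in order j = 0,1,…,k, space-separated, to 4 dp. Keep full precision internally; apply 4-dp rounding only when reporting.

params: Δt=0.21986 u=1.12490 d=0.88897 q=0.51370 e^(-rΔt)=0.98994
t_7 payoffs: 84.1955 75.4125 64.2985 50.2350 32.4390 9.9202 0.0000 0.0000
t_6: node(6,0) S=37.2279 payoff=80.0621 vs cont=78.8819 → 80.0621 [stop]  node(6,1) S=47.1079 payoff=70.1821 vs cont=69.0019 → 70.1821 [stop]  node(6,2) S=59.6100 payoff=57.6800 vs cont=56.4998 → 57.6800 [stop]  node(6,3) S=75.4300 payoff=41.8600 vs cont=40.6798 → 41.8600 [stop]  node(6,4) S=95.4486 payoff=21.8414 vs cont=20.6612 → 21.8414 [stop]  node(6,5) S=120.7799 payoff=0.0000 vs cont=4.7757 → 4.7757 [wait]  node(6,6) S=152.8340 payoff=0.0000 vs cont=0.0000 → 0.0000 [wait]  ⇒ S*(6)=95.4486
t_5: node(5,0) S=41.8775 payoff=75.4125 vs cont=74.2323 → 75.4125 [stop]  node(5,1) S=52.9915 payoff=64.2985 vs cont=63.1183 → 64.2985 [stop]  node(5,2) S=67.0550 payoff=50.2350 vs cont=49.0547 → 50.2350 [stop]  node(5,3) S=84.8510 payoff=32.4390 vs cont=31.2588 → 32.4390 [stop]  node(5,4) S=107.3698 payoff=9.9202 vs cont=12.9433 → 12.9433 [wait]  node(5,5) S=135.8649 payoff=0.0000 vs cont=2.2991 → 2.2991 [wait]  ⇒ S*(5)=84.8510
t_4: node(4,0) S=47.1079 payoff=70.1821 vs cont=69.0019 → 70.1821 [stop]  node(4,1) S=59.6100 payoff=57.6800 vs cont=56.4998 → 57.6800 [stop]  node(4,2) S=75.4300 payoff=41.8600 vs cont=40.6798 → 41.8600 [stop]  node(4,3) S=95.4486 payoff=21.8414 vs cont=22.1985 → 22.1985 [wait]  node(4,4) S=120.7799 payoff=0.0000 vs cont=7.4002 → 7.4002 [wait]  ⇒ S*(4)=75.4300
t_3: node(3,0) S=52.9915 payoff=64.2985 vs cont=63.1183 → 64.2985 [stop]  node(3,1) S=67.0550 payoff=50.2350 vs cont=49.0547 → 50.2350 [stop]  node(3,2) S=84.8510 payoff=32.4390 vs cont=31.4404 → 32.4390 [stop]  node(3,3) S=107.3698 payoff=9.9202 vs cont=14.4498 → 14.4498 [wait]  ⇒ S*(3)=84.8510
t_2: node(2,0) S=59.6100 payoff=57.6800 vs cont=56.4998 → 57.6800 [stop]  node(2,1) S=75.4300 payoff=41.8600 vs cont=40.6798 → 41.8600 [stop]  node(2,2) S=95.4486 payoff=21.8414 vs cont=22.9646 → 22.9646 [wait]  ⇒ S*(2)=75.4300
t_1: node(1,0) S=67.0550 payoff=50.2350 vs cont=49.0547 → 50.2350 [stop]  node(1,1) S=84.8510 payoff=32.4390 vs cont=31.8300 → 32.4390 [stop]  ⇒ S*(1)=84.8510
t_0: node(0,0) S=75.4300 payoff=41.8600 vs cont=40.6798 → 41.8600 [stop]  ⇒ S*(0)=75.4300

price = 41.8600
boundary = 75.4300 84.8510 75.4300 84.8510 75.4300 84.8510 95.4486
tree:
41.8600
50.2350 32.4390
57.6800 41.8600 22.9646
64.2985 50.2350 32.4390 14.4498
70.1821 57.6800 41.8600 22.1985 7.4002
75.4125 64.2985 50.2350 32.4390 12.9433 2.2991
80.0621 70.1821 57.6800 41.8600 21.8414 4.7757 0.0000
84.1955 75.4125 64.2985 50.2350 32.4390 9.9202 0.0000 0.0000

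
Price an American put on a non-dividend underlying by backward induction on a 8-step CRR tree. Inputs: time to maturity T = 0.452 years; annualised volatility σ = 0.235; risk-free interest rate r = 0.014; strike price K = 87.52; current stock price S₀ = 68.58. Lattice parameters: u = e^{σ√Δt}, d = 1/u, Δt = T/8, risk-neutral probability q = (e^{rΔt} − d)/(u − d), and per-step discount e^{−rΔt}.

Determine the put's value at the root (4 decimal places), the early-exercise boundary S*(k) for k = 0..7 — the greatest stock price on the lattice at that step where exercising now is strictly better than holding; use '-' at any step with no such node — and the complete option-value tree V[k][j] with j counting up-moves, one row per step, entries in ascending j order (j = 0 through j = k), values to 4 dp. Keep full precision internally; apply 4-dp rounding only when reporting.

Δt=0.05650, u=1.05745, d=0.94567, q=0.49312, disc=e^(-rΔt)=0.99921
k=8 terminal: V=max(K-S,0) → 43.6544 38.4696 32.6720 26.1891 18.9400 10.8340 1.7700 0.0000 0.0000
k=7: j=0 S=46.3856 intr=41.1344 cont=41.0652 V=41.1344[EX]; j=1 S=51.8682 intr=35.6518 cont=35.5826 V=35.6518[EX]; j=2 S=57.9989 intr=29.5211 cont=29.4519 V=29.5211[EX]; j=3 S=64.8542 intr=22.6658 cont=22.5966 V=22.6658[EX]; j=4 S=72.5198 intr=15.0002 cont=14.9310 V=15.0002[EX]; j=5 S=81.0915 intr=6.4285 cont=6.3593 V=6.4285[EX]; j=6 S=90.6762 intr=0.0000 cont=0.8965 V=0.8965[hold]; j=7 S=101.3939 intr=0.0000 cont=0.0000 V=0.0000[hold]  S*(7)=81.0915
k=6: j=0 S=49.0504 intr=38.4696 cont=38.4004 V=38.4696[EX]; j=1 S=54.8480 intr=32.6720 cont=32.6028 V=32.6720[EX]; j=2 S=61.3309 intr=26.1891 cont=26.1199 V=26.1891[EX]; j=3 S=68.5800 intr=18.9400 cont=18.8708 V=18.9400[EX]; j=4 S=76.6860 intr=10.8340 cont=10.7648 V=10.8340[EX]; j=5 S=85.7500 intr=1.7700 cont=3.6976 V=3.6976[hold]; j=6 S=95.8854 intr=0.0000 cont=0.4540 V=0.4540[hold]  S*(6)=76.6860
k=5: j=0 S=51.8682 intr=35.6518 cont=35.5826 V=35.6518[EX]; j=1 S=57.9989 intr=29.5211 cont=29.4519 V=29.5211[EX]; j=2 S=64.8542 intr=22.6658 cont=22.5966 V=22.6658[EX]; j=3 S=72.5198 intr=15.0002 cont=14.9310 V=15.0002[EX]; j=4 S=81.0915 intr=6.4285 cont=7.3092 V=7.3092[hold]; j=5 S=90.6762 intr=0.0000 cont=2.0965 V=2.0965[hold]  S*(5)=72.5198
k=4: j=0 S=54.8480 intr=32.6720 cont=32.6028 V=32.6720[EX]; j=1 S=61.3309 intr=26.1891 cont=26.1199 V=26.1891[EX]; j=2 S=68.5800 intr=18.9400 cont=18.8708 V=18.9400[EX]; j=3 S=76.6860 intr=10.8340 cont=11.1987 V=11.1987[hold]; j=4 S=85.7500 intr=1.7700 cont=4.7350 V=4.7350[hold]  S*(4)=68.5800
k=3: j=0 S=57.9989 intr=29.5211 cont=29.4519 V=29.5211[EX]; j=1 S=64.8542 intr=22.6658 cont=22.5966 V=22.6658[EX]; j=2 S=72.5198 intr=15.0002 cont=15.1107 V=15.1107[hold]; j=3 S=81.0915 intr=6.4285 cont=8.0050 V=8.0050[hold]  S*(3)=64.8542
k=2: j=0 S=61.3309 intr=26.1891 cont=26.1199 V=26.1891[EX]; j=1 S=68.5800 intr=18.9400 cont=18.9252 V=18.9400[EX]; j=2 S=76.6860 intr=10.8340 cont=11.5976 V=11.5976[hold]  S*(2)=68.5800
k=1: j=0 S=64.8542 intr=22.6658 cont=22.5966 V=22.6658[EX]; j=1 S=72.5198 intr=15.0002 cont=15.3072 V=15.3072[hold]  S*(1)=64.8542
k=0: j=0 S=68.5800 intr=18.9400 cont=19.0221 V=19.0221[hold]  S*(0)=-

price = 19.0221
boundary = - 64.8542 68.5800 64.8542 68.5800 72.5198 76.6860 81.0915
tree:
19.0221
22.6658 15.3072
26.1891 18.9400 11.5976
29.5211 22.6658 15.1107 8.0050
32.6720 26.1891 18.9400 11.1987 4.7350
35.6518 29.5211 22.6658 15.0002 7.3092 2.0965
38.4696 32.6720 26.1891 18.9400 10.8340 3.6976 0.4540
41.1344 35.6518 29.5211 22.6658 15.0002 6.4285 0.8965 0.0000
43.6544 38.4696 32.6720 26.1891 18.9400 10.8340 1.7700 0.0000 0.0000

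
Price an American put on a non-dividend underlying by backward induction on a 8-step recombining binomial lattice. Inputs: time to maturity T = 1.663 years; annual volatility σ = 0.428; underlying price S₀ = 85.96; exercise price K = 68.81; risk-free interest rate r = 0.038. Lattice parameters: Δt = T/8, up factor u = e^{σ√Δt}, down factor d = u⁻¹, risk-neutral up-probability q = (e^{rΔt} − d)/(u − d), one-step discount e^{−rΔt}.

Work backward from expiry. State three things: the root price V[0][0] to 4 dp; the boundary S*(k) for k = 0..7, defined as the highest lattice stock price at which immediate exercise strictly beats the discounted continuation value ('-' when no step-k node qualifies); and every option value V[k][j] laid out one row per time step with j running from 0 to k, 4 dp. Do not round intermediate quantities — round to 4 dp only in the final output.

price = 8.4123
boundary = - - - - 39.3826 32.4009 39.3826 47.8688
tree:
8.4123
12.0403 4.4881
16.7710 6.9416 1.8142
22.6297 10.4876 3.0847 0.4209
29.4274 15.3927 5.1672 0.8029 0.0000
36.4091 21.7842 8.4892 1.5314 0.0000 0.0000
42.1532 29.4274 13.5856 2.9209 0.0000 0.0000 0.0000
46.8789 36.4091 20.9412 5.5712 0.0000 0.0000 0.0000 0.0000
50.7668 42.1532 29.4274 10.6264 0.0000 0.0000 0.0000 0.0000 0.0000

params: Δt=0.20788 u=1.21548 d=0.82272 q=0.47156 e^(-rΔt)=0.99213
t_8 payoffs: 50.7668 42.1532 29.4274 10.6264 0.0000 0.0000 0.0000 0.0000 0.0000
t_7: node(7,0) S=21.9311 payoff=46.8789 vs cont=46.3375 → 46.8789 [stop]  node(7,1) S=32.4009 payoff=36.4091 vs cont=35.8677 → 36.4091 [stop]  node(7,2) S=47.8688 payoff=20.9412 vs cont=20.3998 → 20.9412 [stop]  node(7,3) S=70.7210 payoff=0.0000 vs cont=5.5712 → 5.5712 [wait]  node(7,4) S=104.4827 payoff=0.0000 vs cont=0.0000 → 0.0000 [wait]  node(7,5) S=154.3620 payoff=0.0000 vs cont=0.0000 → 0.0000 [wait]  node(7,6) S=228.0532 payoff=0.0000 vs cont=0.0000 → 0.0000 [wait]  node(7,7) S=336.9241 payoff=0.0000 vs cont=0.0000 → 0.0000 [wait]  ⇒ S*(7)=47.8688
t_6: node(6,0) S=26.6568 payoff=42.1532 vs cont=41.6118 → 42.1532 [stop]  node(6,1) S=39.3826 payoff=29.4274 vs cont=28.8860 → 29.4274 [stop]  node(6,2) S=58.1836 payoff=10.6264 vs cont=13.5856 → 13.5856 [wait]  node(6,3) S=85.9600 payoff=0.0000 vs cont=2.9209 → 2.9209 [wait]  node(6,4) S=126.9967 payoff=0.0000 vs cont=0.0000 → 0.0000 [wait]  node(6,5) S=187.6239 payoff=0.0000 vs cont=0.0000 → 0.0000 [wait]  node(6,6) S=277.1942 payoff=0.0000 vs cont=0.0000 → 0.0000 [wait]  ⇒ S*(6)=39.3826
t_5: node(5,0) S=32.4009 payoff=36.4091 vs cont=35.8677 → 36.4091 [stop]  node(5,1) S=47.8688 payoff=20.9412 vs cont=21.7842 → 21.7842 [wait]  node(5,2) S=70.7210 payoff=0.0000 vs cont=8.4892 → 8.4892 [wait]  node(5,3) S=104.4827 payoff=0.0000 vs cont=1.5314 → 1.5314 [wait]  node(5,4) S=154.3620 payoff=0.0000 vs cont=0.0000 → 0.0000 [wait]  node(5,5) S=228.0532 payoff=0.0000 vs cont=0.0000 → 0.0000 [wait]  ⇒ S*(5)=32.4009
t_4: node(4,0) S=39.3826 payoff=29.4274 vs cont=29.2804 → 29.4274 [stop]  node(4,1) S=58.1836 payoff=10.6264 vs cont=15.3927 → 15.3927 [wait]  node(4,2) S=85.9600 payoff=0.0000 vs cont=5.1672 → 5.1672 [wait]  node(4,3) S=126.9967 payoff=0.0000 vs cont=0.8029 → 0.8029 [wait]  node(4,4) S=187.6239 payoff=0.0000 vs cont=0.0000 → 0.0000 [wait]  ⇒ S*(4)=39.3826
t_3: node(3,0) S=47.8688 payoff=20.9412 vs cont=22.6297 → 22.6297 [wait]  node(3,1) S=70.7210 payoff=0.0000 vs cont=10.4876 → 10.4876 [wait]  node(3,2) S=104.4827 payoff=0.0000 vs cont=3.0847 → 3.0847 [wait]  node(3,3) S=154.3620 payoff=0.0000 vs cont=0.4209 → 0.4209 [wait]  ⇒ S*(3)=-
t_2: node(2,0) S=58.1836 payoff=10.6264 vs cont=16.7710 → 16.7710 [wait]  node(2,1) S=85.9600 payoff=0.0000 vs cont=6.9416 → 6.9416 [wait]  node(2,2) S=126.9967 payoff=0.0000 vs cont=1.8142 → 1.8142 [wait]  ⇒ S*(2)=-
t_1: node(1,0) S=70.7210 payoff=0.0000 vs cont=12.0403 → 12.0403 [wait]  node(1,1) S=104.4827 payoff=0.0000 vs cont=4.4881 → 4.4881 [wait]  ⇒ S*(1)=-
t_0: node(0,0) S=85.9600 payoff=0.0000 vs cont=8.4123 → 8.4123 [wait]  ⇒ S*(0)=-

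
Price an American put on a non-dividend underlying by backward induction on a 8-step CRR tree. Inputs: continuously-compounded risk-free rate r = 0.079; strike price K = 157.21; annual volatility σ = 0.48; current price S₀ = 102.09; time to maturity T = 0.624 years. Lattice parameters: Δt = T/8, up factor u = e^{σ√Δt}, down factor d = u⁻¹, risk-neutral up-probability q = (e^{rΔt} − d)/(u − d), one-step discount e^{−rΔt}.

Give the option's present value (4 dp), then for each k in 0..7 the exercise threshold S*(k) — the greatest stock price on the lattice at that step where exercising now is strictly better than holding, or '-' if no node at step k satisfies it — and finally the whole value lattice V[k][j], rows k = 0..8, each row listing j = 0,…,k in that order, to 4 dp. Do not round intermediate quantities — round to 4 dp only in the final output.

price = 55.3248
boundary = - 89.2818 102.0900 89.2818 102.0900 89.2818 102.0900 116.7356
tree:
55.3248
67.9282 42.8804
79.1294 55.1200 30.6583
88.9254 67.9282 41.9090 19.3130
97.4923 79.1294 55.1200 28.6616 9.8080
104.9845 88.9254 67.9282 40.8044 16.3607 3.0986
111.5367 97.4923 79.1294 55.1200 26.3911 6.1075 0.0000
117.2668 104.9845 88.9254 67.9282 40.4744 12.0381 0.0000 0.0000
122.2781 111.5367 97.4923 79.1294 55.1200 23.7278 0.0000 0.0000 0.0000

Δt=0.07800  u=1.14346  d=0.87454  q=0.48952  discount=0.99386
step 8 (expiry): payoffs max(K−S,0) = 122.2781 111.5367 97.4923 79.1294 55.1200 23.7278 0.0000 0.0000 0.0000
step 7: (k=7,j=0): S=39.9432, (K−S)⁺=117.2668, hold=116.3011 ⇒ V=117.2668 exercise | (k=7,j=1): S=52.2255, (K−S)⁺=104.9845, hold=104.0187 ⇒ V=104.9845 exercise | (k=7,j=2): S=68.2846, (K−S)⁺=88.9254, hold=87.9596 ⇒ V=88.9254 exercise | (k=7,j=3): S=89.2818, (K−S)⁺=67.9282, hold=66.9624 ⇒ V=67.9282 exercise | (k=7,j=4): S=116.7356, (K−S)⁺=40.4744, hold=39.5087 ⇒ V=40.4744 exercise | (k=7,j=5): S=152.6313, (K−S)⁺=4.5787, hold=12.0381 ⇒ V=12.0381 continue | (k=7,j=6): S=199.5647, (K−S)⁺=0.0000, hold=0.0000 ⇒ V=0.0000 continue | (k=7,j=7): S=260.9299, (K−S)⁺=0.0000, hold=0.0000 ⇒ V=0.0000 continue  boundary S*=116.7356
step 6: (k=6,j=0): S=45.6733, (K−S)⁺=111.5367, hold=110.5709 ⇒ V=111.5367 exercise | (k=6,j=1): S=59.7177, (K−S)⁺=97.4923, hold=96.5266 ⇒ V=97.4923 exercise | (k=6,j=2): S=78.0806, (K−S)⁺=79.1294, hold=78.1637 ⇒ V=79.1294 exercise | (k=6,j=3): S=102.0900, (K−S)⁺=55.1200, hold=54.1543 ⇒ V=55.1200 exercise | (k=6,j=4): S=133.4822, (K−S)⁺=23.7278, hold=26.3911 ⇒ V=26.3911 continue | (k=6,j=5): S=174.5274, (K−S)⁺=0.0000, hold=6.1075 ⇒ V=6.1075 continue | (k=6,j=6): S=228.1937, (K−S)⁺=0.0000, hold=0.0000 ⇒ V=0.0000 continue  boundary S*=102.0900
step 5: (k=5,j=0): S=52.2255, (K−S)⁺=104.9845, hold=104.0187 ⇒ V=104.9845 exercise | (k=5,j=1): S=68.2846, (K−S)⁺=88.9254, hold=87.9596 ⇒ V=88.9254 exercise | (k=5,j=2): S=89.2818, (K−S)⁺=67.9282, hold=66.9624 ⇒ V=67.9282 exercise | (k=5,j=3): S=116.7356, (K−S)⁺=40.4744, hold=40.8044 ⇒ V=40.8044 continue | (k=5,j=4): S=152.6313, (K−S)⁺=4.5787, hold=16.3607 ⇒ V=16.3607 continue | (k=5,j=5): S=199.5647, (K−S)⁺=0.0000, hold=3.0986 ⇒ V=3.0986 continue  boundary S*=89.2818
step 4: (k=4,j=0): S=59.7177, (K−S)⁺=97.4923, hold=96.5266 ⇒ V=97.4923 exercise | (k=4,j=1): S=78.0806, (K−S)⁺=79.1294, hold=78.1637 ⇒ V=79.1294 exercise | (k=4,j=2): S=102.0900, (K−S)⁺=55.1200, hold=54.3148 ⇒ V=55.1200 exercise | (k=4,j=3): S=133.4822, (K−S)⁺=23.7278, hold=28.6616 ⇒ V=28.6616 continue | (k=4,j=4): S=174.5274, (K−S)⁺=0.0000, hold=9.8080 ⇒ V=9.8080 continue  boundary S*=102.0900
step 3: (k=3,j=0): S=68.2846, (K−S)⁺=88.9254, hold=87.9596 ⇒ V=88.9254 exercise | (k=3,j=1): S=89.2818, (K−S)⁺=67.9282, hold=66.9624 ⇒ V=67.9282 exercise | (k=3,j=2): S=116.7356, (K−S)⁺=40.4744, hold=41.9090 ⇒ V=41.9090 continue | (k=3,j=3): S=152.6313, (K−S)⁺=4.5787, hold=19.3130 ⇒ V=19.3130 continue  boundary S*=89.2818
step 2: (k=2,j=0): S=78.0806, (K−S)⁺=79.1294, hold=78.1637 ⇒ V=79.1294 exercise | (k=2,j=1): S=102.0900, (K−S)⁺=55.1200, hold=54.8522 ⇒ V=55.1200 exercise | (k=2,j=2): S=133.4822, (K−S)⁺=23.7278, hold=30.6583 ⇒ V=30.6583 continue  boundary S*=102.0900
step 1: (k=1,j=0): S=89.2818, (K−S)⁺=67.9282, hold=66.9624 ⇒ V=67.9282 exercise | (k=1,j=1): S=116.7356, (K−S)⁺=40.4744, hold=42.8804 ⇒ V=42.8804 continue  boundary S*=89.2818
step 0: (k=0,j=0): S=102.0900, (K−S)⁺=55.1200, hold=55.3248 ⇒ V=55.3248 continue  boundary S*=-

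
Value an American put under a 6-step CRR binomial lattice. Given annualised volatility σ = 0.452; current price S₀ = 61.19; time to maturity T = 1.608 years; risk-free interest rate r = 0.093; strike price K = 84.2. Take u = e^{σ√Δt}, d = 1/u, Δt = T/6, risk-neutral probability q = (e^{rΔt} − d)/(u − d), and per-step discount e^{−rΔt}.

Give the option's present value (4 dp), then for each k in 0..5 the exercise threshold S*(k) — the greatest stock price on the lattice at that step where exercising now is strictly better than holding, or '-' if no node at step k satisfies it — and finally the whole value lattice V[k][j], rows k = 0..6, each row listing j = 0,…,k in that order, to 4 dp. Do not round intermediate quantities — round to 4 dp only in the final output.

price = 25.3446
boundary = - 48.4237 38.3209 48.4237 38.3209 48.4237
tree:
25.3446
35.7763 16.0024
45.8791 24.4073 8.2503
53.8742 35.7763 14.0619 2.7466
60.2012 45.8791 23.0874 5.5783 0.0000
65.2081 53.8742 35.7763 11.3294 0.0000 0.0000
69.1705 60.2012 45.8791 23.0100 0.0000 0.0000 0.0000

Δt=0.26800  u=1.26364  d=0.79137  q=0.49520  discount=0.97538
step 6 (expiry): payoffs max(K−S,0) = 69.1705 60.2012 45.8791 23.0100 0.0000 0.0000 0.0000
step 5: (k=5,j=0): S=18.9919, (K−S)⁺=65.2081, hold=63.1355 ⇒ V=65.2081 exercise | (k=5,j=1): S=30.3258, (K−S)⁺=53.8742, hold=51.8015 ⇒ V=53.8742 exercise | (k=5,j=2): S=48.4237, (K−S)⁺=35.7763, hold=33.7036 ⇒ V=35.7763 exercise | (k=5,j=3): S=77.3220, (K−S)⁺=6.8780, hold=11.3294 ⇒ V=11.3294 continue | (k=5,j=4): S=123.4662, (K−S)⁺=0.0000, hold=0.0000 ⇒ V=0.0000 continue | (k=5,j=5): S=197.1484, (K−S)⁺=0.0000, hold=0.0000 ⇒ V=0.0000 continue  boundary S*=48.4237
step 4: (k=4,j=0): S=23.9988, (K−S)⁺=60.2012, hold=58.1285 ⇒ V=60.2012 exercise | (k=4,j=1): S=38.3209, (K−S)⁺=45.8791, hold=43.8065 ⇒ V=45.8791 exercise | (k=4,j=2): S=61.1900, (K−S)⁺=23.0100, hold=23.0874 ⇒ V=23.0874 continue | (k=4,j=3): S=97.7070, (K−S)⁺=0.0000, hold=5.5783 ⇒ V=5.5783 continue | (k=4,j=4): S=156.0166, (K−S)⁺=0.0000, hold=0.0000 ⇒ V=0.0000 continue  boundary S*=38.3209
step 3: (k=3,j=0): S=30.3258, (K−S)⁺=53.8742, hold=51.8015 ⇒ V=53.8742 exercise | (k=3,j=1): S=48.4237, (K−S)⁺=35.7763, hold=33.7410 ⇒ V=35.7763 exercise | (k=3,j=2): S=77.3220, (K−S)⁺=6.8780, hold=14.0619 ⇒ V=14.0619 continue | (k=3,j=3): S=123.4662, (K−S)⁺=0.0000, hold=2.7466 ⇒ V=2.7466 continue  boundary S*=48.4237
step 2: (k=2,j=0): S=38.3209, (K−S)⁺=45.8791, hold=43.8065 ⇒ V=45.8791 exercise | (k=2,j=1): S=61.1900, (K−S)⁺=23.0100, hold=24.4073 ⇒ V=24.4073 continue | (k=2,j=2): S=97.7070, (K−S)⁺=0.0000, hold=8.2503 ⇒ V=8.2503 continue  boundary S*=38.3209
step 1: (k=1,j=0): S=48.4237, (K−S)⁺=35.7763, hold=34.3785 ⇒ V=35.7763 exercise | (k=1,j=1): S=77.3220, (K−S)⁺=6.8780, hold=16.0024 ⇒ V=16.0024 continue  boundary S*=48.4237
step 0: (k=0,j=0): S=61.1900, (K−S)⁺=23.0100, hold=25.3446 ⇒ V=25.3446 continue  boundary S*=-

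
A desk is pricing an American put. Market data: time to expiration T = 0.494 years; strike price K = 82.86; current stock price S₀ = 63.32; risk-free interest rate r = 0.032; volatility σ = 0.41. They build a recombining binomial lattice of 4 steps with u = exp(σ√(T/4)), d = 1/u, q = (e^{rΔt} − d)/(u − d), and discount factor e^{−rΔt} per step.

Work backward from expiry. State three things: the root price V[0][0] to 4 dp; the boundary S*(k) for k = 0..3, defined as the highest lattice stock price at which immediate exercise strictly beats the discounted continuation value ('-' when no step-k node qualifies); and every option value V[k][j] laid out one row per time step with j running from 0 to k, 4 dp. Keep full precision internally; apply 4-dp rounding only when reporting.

params: Δt=0.12350 u=1.15498 d=0.86581 q=0.47773 e^(-rΔt)=0.99606
t_4 payoffs: 47.2772 35.3931 19.5400 0.0000 0.0000
t_3: node(3,0) S=41.0975 payoff=41.7625 vs cont=41.4357 → 41.7625 [stop]  node(3,1) S=54.8234 payoff=28.0366 vs cont=27.7098 → 28.0366 [stop]  node(3,2) S=73.1334 payoff=9.7266 vs cont=10.1648 → 10.1648 [wait]  node(3,3) S=97.5588 payoff=0.0000 vs cont=0.0000 → 0.0000 [wait]  ⇒ S*(3)=54.8234
t_2: node(2,0) S=47.4669 payoff=35.3931 vs cont=35.0663 → 35.3931 [stop]  node(2,1) S=63.3200 payoff=19.5400 vs cont=19.4217 → 19.5400 [stop]  node(2,2) S=84.4678 payoff=0.0000 vs cont=5.2878 → 5.2878 [wait]  ⇒ S*(2)=63.3200
t_1: node(1,0) S=54.8234 payoff=28.0366 vs cont=27.7098 → 28.0366 [stop]  node(1,1) S=73.1334 payoff=9.7266 vs cont=12.6810 → 12.6810 [wait]  ⇒ S*(1)=54.8234
t_0: node(0,0) S=63.3200 payoff=19.5400 vs cont=20.6191 → 20.6191 [wait]  ⇒ S*(0)=-

price = 20.6191
boundary = - 54.8234 63.3200 54.8234
tree:
20.6191
28.0366 12.6810
35.3931 19.5400 5.2878
41.7625 28.0366 10.1648 0.0000
47.2772 35.3931 19.5400 0.0000 0.0000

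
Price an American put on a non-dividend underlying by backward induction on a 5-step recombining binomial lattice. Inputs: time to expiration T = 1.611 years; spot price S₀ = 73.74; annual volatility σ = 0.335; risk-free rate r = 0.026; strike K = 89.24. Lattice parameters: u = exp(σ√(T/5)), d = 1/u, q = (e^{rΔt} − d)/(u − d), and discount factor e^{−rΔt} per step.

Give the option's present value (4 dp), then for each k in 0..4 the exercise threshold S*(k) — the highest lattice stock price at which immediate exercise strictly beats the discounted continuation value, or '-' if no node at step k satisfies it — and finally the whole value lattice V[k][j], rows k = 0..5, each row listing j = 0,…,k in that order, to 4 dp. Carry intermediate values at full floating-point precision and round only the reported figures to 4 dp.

Δt=0.32220  u=1.20944  d=0.82683  q=0.47459  discount=0.99166
step 5 (expiry): payoffs max(K−S,0) = 60.7438 47.5575 28.2695 0.0561 0.0000 0.0000
step 4: (k=4,j=0): S=34.4644, (K−S)⁺=54.7756, hold=54.0312 ⇒ V=54.7756 exercise | (k=4,j=1): S=50.4123, (K−S)⁺=38.8277, hold=38.0832 ⇒ V=38.8277 exercise | (k=4,j=2): S=73.7400, (K−S)⁺=15.5000, hold=14.7555 ⇒ V=15.5000 exercise | (k=4,j=3): S=107.8623, (K−S)⁺=0.0000, hold=0.0292 ⇒ V=0.0292 continue | (k=4,j=4): S=157.7742, (K−S)⁺=0.0000, hold=0.0000 ⇒ V=0.0000 continue  boundary S*=73.7400
step 3: (k=3,j=0): S=41.6825, (K−S)⁺=47.5575, hold=46.8131 ⇒ V=47.5575 exercise | (k=3,j=1): S=60.9705, (K−S)⁺=28.2695, hold=27.5250 ⇒ V=28.2695 exercise | (k=3,j=2): S=89.1839, (K−S)⁺=0.0561, hold=8.0897 ⇒ V=8.0897 continue | (k=3,j=3): S=130.4526, (K−S)⁺=0.0000, hold=0.0152 ⇒ V=0.0152 continue  boundary S*=60.9705
step 2: (k=2,j=0): S=50.4123, (K−S)⁺=38.8277, hold=38.0832 ⇒ V=38.8277 exercise | (k=2,j=1): S=73.7400, (K−S)⁺=15.5000, hold=18.5364 ⇒ V=18.5364 continue | (k=2,j=2): S=107.8623, (K−S)⁺=0.0000, hold=4.2221 ⇒ V=4.2221 continue  boundary S*=50.4123
step 1: (k=1,j=0): S=60.9705, (K−S)⁺=28.2695, hold=28.9540 ⇒ V=28.9540 continue | (k=1,j=1): S=89.1839, (K−S)⁺=0.0561, hold=11.6450 ⇒ V=11.6450 continue  boundary S*=-
step 0: (k=0,j=0): S=73.7400, (K−S)⁺=15.5000, hold=20.5663 ⇒ V=20.5663 continue  boundary S*=-

price = 20.5663
boundary = - - 50.4123 60.9705 73.7400
tree:
20.5663
28.9540 11.6450
38.8277 18.5364 4.2221
47.5575 28.2695 8.0897 0.0152
54.7756 38.8277 15.5000 0.0292 0.0000
60.7438 47.5575 28.2695 0.0561 0.0000 0.0000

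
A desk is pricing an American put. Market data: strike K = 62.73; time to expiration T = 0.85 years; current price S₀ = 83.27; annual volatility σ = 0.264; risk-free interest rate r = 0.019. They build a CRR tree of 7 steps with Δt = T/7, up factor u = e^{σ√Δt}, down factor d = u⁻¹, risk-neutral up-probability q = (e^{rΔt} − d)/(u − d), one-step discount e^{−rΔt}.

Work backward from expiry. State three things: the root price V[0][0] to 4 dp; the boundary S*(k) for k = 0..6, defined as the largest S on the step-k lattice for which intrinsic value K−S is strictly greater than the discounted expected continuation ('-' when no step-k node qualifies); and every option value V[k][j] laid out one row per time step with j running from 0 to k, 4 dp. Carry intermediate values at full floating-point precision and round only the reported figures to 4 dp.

params: Δt=0.12143 u=1.09636 d=0.91211 q=0.48955 e^(-rΔt)=0.99770
t_7 payoffs: 18.9961 10.1617 0.0000 0.0000 0.0000 0.0000 0.0000 0.0000
t_6: node(6,0) S=47.9481 payoff=14.7819 vs cont=14.6374 → 14.7819 [stop]  node(6,1) S=57.6337 payoff=5.0963 vs cont=5.1751 → 5.1751 [wait]  node(6,2) S=69.2760 payoff=0.0000 vs cont=0.0000 → 0.0000 [wait]  node(6,3) S=83.2700 payoff=0.0000 vs cont=0.0000 → 0.0000 [wait]  node(6,4) S=100.0909 payoff=0.0000 vs cont=0.0000 → 0.0000 [wait]  node(6,5) S=120.3096 payoff=0.0000 vs cont=0.0000 → 0.0000 [wait]  node(6,6) S=144.6126 payoff=0.0000 vs cont=0.0000 → 0.0000 [wait]  ⇒ S*(6)=47.9481
t_5: node(5,0) S=52.5683 payoff=10.1617 vs cont=10.0556 → 10.1617 [stop]  node(5,1) S=63.1873 payoff=0.0000 vs cont=2.6355 → 2.6355 [wait]  node(5,2) S=75.9514 payoff=0.0000 vs cont=0.0000 → 0.0000 [wait]  node(5,3) S=91.2938 payoff=0.0000 vs cont=0.0000 → 0.0000 [wait]  node(5,4) S=109.7356 payoff=0.0000 vs cont=0.0000 → 0.0000 [wait]  node(5,5) S=131.9026 payoff=0.0000 vs cont=0.0000 → 0.0000 [wait]  ⇒ S*(5)=52.5683
t_4: node(4,0) S=57.6337 payoff=5.0963 vs cont=6.4623 → 6.4623 [wait]  node(4,1) S=69.2760 payoff=0.0000 vs cont=1.3422 → 1.3422 [wait]  node(4,2) S=83.2700 payoff=0.0000 vs cont=0.0000 → 0.0000 [wait]  node(4,3) S=100.0909 payoff=0.0000 vs cont=0.0000 → 0.0000 [wait]  node(4,4) S=120.3096 payoff=0.0000 vs cont=0.0000 → 0.0000 [wait]  ⇒ S*(4)=-
t_3: node(3,0) S=63.1873 payoff=0.0000 vs cont=3.9466 → 3.9466 [wait]  node(3,1) S=75.9514 payoff=0.0000 vs cont=0.6835 → 0.6835 [wait]  node(3,2) S=91.2938 payoff=0.0000 vs cont=0.0000 → 0.0000 [wait]  node(3,3) S=109.7356 payoff=0.0000 vs cont=0.0000 → 0.0000 [wait]  ⇒ S*(3)=-
t_2: node(2,0) S=69.2760 payoff=0.0000 vs cont=2.3437 → 2.3437 [wait]  node(2,1) S=83.2700 payoff=0.0000 vs cont=0.3481 → 0.3481 [wait]  node(2,2) S=100.0909 payoff=0.0000 vs cont=0.0000 → 0.0000 [wait]  ⇒ S*(2)=-
t_1: node(1,0) S=75.9514 payoff=0.0000 vs cont=1.3636 → 1.3636 [wait]  node(1,1) S=91.2938 payoff=0.0000 vs cont=0.1773 → 0.1773 [wait]  ⇒ S*(1)=-
t_0: node(0,0) S=83.2700 payoff=0.0000 vs cont=0.7810 → 0.7810 [wait]  ⇒ S*(0)=-

price = 0.7810
boundary = - - - - - 52.5683 47.9481
tree:
0.7810
1.3636 0.1773
2.3437 0.3481 0.0000
3.9466 0.6835 0.0000 0.0000
6.4623 1.3422 0.0000 0.0000 0.0000
10.1617 2.6355 0.0000 0.0000 0.0000 0.0000
14.7819 5.1751 0.0000 0.0000 0.0000 0.0000 0.0000
18.9961 10.1617 0.0000 0.0000 0.0000 0.0000 0.0000 0.0000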